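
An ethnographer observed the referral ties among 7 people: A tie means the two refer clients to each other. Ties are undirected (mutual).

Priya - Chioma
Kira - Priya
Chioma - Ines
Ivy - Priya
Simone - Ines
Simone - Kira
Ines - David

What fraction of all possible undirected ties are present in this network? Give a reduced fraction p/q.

There are 7 edges and 7 nodes, so the maximum possible is C(7,2) = 21.
Density = 7/21 = 1/3.

1/3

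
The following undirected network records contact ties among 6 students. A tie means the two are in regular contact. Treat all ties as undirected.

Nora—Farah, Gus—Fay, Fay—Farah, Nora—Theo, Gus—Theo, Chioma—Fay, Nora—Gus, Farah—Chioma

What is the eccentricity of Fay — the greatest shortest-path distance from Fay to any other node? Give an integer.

Distances from Fay: Chioma:1, Farah:1, Gus:1, Nora:2, Theo:2.
The largest is 2 (to Nora and Theo), so the eccentricity of Fay is 2.

2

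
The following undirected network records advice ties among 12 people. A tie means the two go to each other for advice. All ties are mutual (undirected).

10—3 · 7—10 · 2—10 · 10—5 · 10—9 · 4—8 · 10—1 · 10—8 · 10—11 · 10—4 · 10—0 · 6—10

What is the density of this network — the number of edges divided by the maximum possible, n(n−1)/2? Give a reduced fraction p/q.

2/11

There are 12 edges and 12 nodes, so the maximum possible is C(12,2) = 66.
Density = 12/66 = 2/11.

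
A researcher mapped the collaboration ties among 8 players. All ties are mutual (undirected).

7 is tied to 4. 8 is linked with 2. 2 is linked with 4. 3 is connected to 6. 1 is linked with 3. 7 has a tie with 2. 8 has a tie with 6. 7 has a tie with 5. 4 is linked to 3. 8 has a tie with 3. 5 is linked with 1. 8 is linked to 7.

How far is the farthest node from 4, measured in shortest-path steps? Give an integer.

2

Distances from 4: 1:2, 2:1, 3:1, 5:2, 6:2, 7:1, 8:2.
The largest is 2 (to 5, 8, 6, and 1), so the eccentricity of 4 is 2.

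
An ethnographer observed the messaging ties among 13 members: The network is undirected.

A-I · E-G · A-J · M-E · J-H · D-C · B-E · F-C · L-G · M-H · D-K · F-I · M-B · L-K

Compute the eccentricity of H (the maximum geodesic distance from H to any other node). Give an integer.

6

Distances from H: A:2, B:2, C:5, D:6, E:2, F:4, G:3, I:3, J:1, K:5, L:4, M:1.
The largest is 6 (to D), so the eccentricity of H is 6.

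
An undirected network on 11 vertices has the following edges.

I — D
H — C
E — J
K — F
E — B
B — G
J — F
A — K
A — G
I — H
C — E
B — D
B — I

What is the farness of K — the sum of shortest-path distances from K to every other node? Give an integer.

Distances from K: A:1, B:3, C:4, D:4, E:3, F:1, G:2, H:5, I:4, J:2.
Sum = 1 + 3 + 4 + 4 + 3 + 1 + 2 + 5 + 4 + 2 = 29.

29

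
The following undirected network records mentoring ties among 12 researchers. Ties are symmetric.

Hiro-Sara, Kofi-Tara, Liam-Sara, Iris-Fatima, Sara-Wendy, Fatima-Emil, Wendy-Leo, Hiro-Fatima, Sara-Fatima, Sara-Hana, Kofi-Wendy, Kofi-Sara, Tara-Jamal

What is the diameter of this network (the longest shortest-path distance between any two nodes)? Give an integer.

5

Eccentricity of each node (its greatest distance to any other): Emil:5, Fatima:4, Hana:4, Hiro:4, Iris:5, Jamal:5, Kofi:3, Leo:4, Liam:4, Sara:3, Tara:4, Wendy:3.
The maximum eccentricity is 5, realized for instance by the pair Emil–Jamal via Emil – Fatima – Sara – Kofi – Tara – Jamal. So the diameter is 5.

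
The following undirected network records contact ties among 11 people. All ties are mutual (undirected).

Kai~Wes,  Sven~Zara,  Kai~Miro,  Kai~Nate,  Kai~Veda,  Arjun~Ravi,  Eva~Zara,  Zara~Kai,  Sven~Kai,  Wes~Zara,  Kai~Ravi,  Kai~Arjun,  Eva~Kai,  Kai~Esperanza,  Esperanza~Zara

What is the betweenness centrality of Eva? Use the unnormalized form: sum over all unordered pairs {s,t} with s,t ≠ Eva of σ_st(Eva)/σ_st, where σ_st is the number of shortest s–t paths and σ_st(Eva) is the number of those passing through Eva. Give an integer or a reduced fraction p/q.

0

No shortest path between any pair of other nodes passes through Eva.
Summing the contributions gives betweenness(Eva) = 0.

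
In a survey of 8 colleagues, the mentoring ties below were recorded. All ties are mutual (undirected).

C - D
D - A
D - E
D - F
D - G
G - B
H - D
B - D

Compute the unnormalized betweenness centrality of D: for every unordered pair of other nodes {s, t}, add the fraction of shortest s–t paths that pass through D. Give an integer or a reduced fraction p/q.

Pairs whose geodesics pass through D — B–C: 1; B–E: 1; B–A: 1; B–H: 1; B–F: 1; C–E: 1; C–A: 1; C–H: 1; C–G: 1; C–F: 1; E–A: 1; E–H: 1; E–G: 1; E–F: 1 … (+6 more pairs).
All other pairs contribute 0.
Summing the contributions gives betweenness(D) = 20.

20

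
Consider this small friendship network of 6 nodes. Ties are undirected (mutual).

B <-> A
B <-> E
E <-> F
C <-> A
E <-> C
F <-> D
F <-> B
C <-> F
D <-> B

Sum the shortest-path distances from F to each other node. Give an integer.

Distances from F: A:2, B:1, C:1, D:1, E:1.
Sum = 2 + 1 + 1 + 1 + 1 = 6.

6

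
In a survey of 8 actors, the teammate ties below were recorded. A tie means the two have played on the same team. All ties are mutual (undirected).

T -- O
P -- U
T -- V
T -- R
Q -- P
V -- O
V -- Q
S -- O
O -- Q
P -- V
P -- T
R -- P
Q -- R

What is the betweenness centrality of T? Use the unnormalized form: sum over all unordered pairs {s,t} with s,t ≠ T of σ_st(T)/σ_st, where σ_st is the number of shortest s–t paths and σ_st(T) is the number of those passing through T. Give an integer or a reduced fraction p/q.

Pairs whose geodesics pass through T — P–S: 1/3; P–O: 1/3; U–S: 1/3; U–O: 1/3; S–R: 1/2; R–O: 1/2; R–V: 1/3.
All other pairs contribute 0.
Summing the contributions gives betweenness(T) = 8/3.

8/3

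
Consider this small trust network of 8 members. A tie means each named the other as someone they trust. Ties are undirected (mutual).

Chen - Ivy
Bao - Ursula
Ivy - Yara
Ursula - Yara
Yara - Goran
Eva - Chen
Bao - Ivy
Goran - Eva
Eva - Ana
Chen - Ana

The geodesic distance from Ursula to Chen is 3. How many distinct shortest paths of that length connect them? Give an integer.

2

The shortest distance is 3. The length-3 paths are: Ursula–Yara–Ivy–Chen; Ursula–Bao–Ivy–Chen.
That gives 2 distinct shortest paths.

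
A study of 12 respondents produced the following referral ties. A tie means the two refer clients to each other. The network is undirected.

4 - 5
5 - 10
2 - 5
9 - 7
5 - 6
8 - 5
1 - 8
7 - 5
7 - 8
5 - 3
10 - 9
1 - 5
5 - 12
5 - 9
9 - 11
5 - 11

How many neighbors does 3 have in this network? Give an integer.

1

3 is directly tied to 5. That is 1 neighbor, so the degree of 3 is 1.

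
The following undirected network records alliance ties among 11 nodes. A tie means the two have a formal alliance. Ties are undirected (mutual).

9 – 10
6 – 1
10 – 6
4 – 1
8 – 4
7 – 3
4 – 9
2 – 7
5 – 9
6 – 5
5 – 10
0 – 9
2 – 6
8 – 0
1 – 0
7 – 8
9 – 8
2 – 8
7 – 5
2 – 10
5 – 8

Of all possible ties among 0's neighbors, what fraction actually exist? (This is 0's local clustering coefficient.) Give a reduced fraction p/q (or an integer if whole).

0's neighbors: 1, 8, and 9 (k = 3).
Possible neighbor pairs: C(3,2) = 3. Edges among them: 8–9 → e = 1.
Clustering(0) = 1/3.

1/3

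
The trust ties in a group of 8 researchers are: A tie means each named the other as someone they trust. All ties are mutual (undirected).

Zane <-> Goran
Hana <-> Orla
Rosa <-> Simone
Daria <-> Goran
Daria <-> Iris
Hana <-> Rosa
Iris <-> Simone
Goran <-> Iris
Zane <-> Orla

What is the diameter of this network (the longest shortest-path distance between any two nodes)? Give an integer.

Eccentricity of each node (its greatest distance to any other): Daria:4, Goran:3, Hana:4, Iris:3, Orla:3, Rosa:3, Simone:3, Zane:3.
The maximum eccentricity is 4, realized for instance by the pair Hana–Daria via Hana – Rosa – Simone – Iris – Daria. So the diameter is 4.

4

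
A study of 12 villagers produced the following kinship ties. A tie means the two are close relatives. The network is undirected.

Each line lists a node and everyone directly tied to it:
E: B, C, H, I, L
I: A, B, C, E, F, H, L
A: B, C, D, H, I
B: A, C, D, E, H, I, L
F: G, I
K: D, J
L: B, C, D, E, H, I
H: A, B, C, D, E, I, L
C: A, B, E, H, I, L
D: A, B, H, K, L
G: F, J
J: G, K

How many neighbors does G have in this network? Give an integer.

2

G is directly tied to F and J. That is 2 neighbors, so the degree of G is 2.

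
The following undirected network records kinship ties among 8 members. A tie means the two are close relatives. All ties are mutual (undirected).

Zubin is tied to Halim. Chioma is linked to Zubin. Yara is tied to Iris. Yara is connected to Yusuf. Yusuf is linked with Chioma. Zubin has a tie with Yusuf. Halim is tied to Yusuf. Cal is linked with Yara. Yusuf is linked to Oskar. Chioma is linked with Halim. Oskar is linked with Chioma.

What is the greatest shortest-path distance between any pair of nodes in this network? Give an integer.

3

Eccentricity of each node (its greatest distance to any other): Cal:3, Chioma:3, Halim:3, Iris:3, Oskar:3, Yara:2, Yusuf:2, Zubin:3.
The maximum eccentricity is 3, realized for instance by the pair Cal–Chioma via Cal – Yara – Yusuf – Chioma. So the diameter is 3.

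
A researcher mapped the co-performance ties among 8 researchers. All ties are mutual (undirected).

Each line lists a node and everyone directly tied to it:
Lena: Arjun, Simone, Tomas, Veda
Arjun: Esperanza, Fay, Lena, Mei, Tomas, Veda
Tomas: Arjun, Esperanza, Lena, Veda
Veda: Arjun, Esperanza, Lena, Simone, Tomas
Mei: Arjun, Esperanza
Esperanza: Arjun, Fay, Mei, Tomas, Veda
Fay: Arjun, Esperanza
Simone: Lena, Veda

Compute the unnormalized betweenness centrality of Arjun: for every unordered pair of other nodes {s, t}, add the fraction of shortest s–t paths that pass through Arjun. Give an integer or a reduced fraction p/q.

Pairs whose geodesics pass through Arjun — Simone–Mei: 2/3; Simone–Fay: 2/3; Lena–Esperanza: 1/3; Lena–Mei: 1; Lena–Fay: 1; Tomas–Mei: 1/2; Tomas–Fay: 1/2; Veda–Mei: 1/2; Veda–Fay: 1/2; Mei–Fay: 1/2.
All other pairs contribute 0.
Summing the contributions gives betweenness(Arjun) = 37/6.

37/6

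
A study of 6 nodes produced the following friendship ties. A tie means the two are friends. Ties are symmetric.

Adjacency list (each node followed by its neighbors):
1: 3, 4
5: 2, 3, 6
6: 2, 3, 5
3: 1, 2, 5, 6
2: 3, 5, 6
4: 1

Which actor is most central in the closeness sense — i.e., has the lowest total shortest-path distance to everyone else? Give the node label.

3

Farness (sum of distances to all others) for each node — 1:8, 2:8, 3:6, 4:12, 5:8, 6:8.
The smallest farness is 6, for 3, so 3 has the highest closeness.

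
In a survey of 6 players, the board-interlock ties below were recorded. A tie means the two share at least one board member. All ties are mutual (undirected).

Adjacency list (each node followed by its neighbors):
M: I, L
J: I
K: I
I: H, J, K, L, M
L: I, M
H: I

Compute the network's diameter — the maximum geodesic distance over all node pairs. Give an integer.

Eccentricity of each node (its greatest distance to any other): H:2, I:1, J:2, K:2, L:2, M:2.
The maximum eccentricity is 2, realized for instance by the pair J–K via J – I – K. So the diameter is 2.

2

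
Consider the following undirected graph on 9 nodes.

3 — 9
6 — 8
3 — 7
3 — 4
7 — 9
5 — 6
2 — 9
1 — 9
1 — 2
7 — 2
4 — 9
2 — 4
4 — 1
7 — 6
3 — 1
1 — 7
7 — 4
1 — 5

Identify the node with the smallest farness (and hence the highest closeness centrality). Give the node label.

7

Farness (sum of distances to all others) for each node — 1:11, 2:13, 3:13, 4:12, 5:14, 6:13, 7:10, 8:20, 9:12.
The smallest farness is 10, for 7, so 7 has the highest closeness.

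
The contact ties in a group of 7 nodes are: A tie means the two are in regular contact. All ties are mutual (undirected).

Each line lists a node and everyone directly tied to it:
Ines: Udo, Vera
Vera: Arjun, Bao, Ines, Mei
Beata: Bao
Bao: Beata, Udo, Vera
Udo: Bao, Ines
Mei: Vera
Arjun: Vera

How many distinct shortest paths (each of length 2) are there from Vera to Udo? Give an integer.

2

The shortest distance is 2. The length-2 paths are: Vera–Ines–Udo; Vera–Bao–Udo.
That gives 2 distinct shortest paths.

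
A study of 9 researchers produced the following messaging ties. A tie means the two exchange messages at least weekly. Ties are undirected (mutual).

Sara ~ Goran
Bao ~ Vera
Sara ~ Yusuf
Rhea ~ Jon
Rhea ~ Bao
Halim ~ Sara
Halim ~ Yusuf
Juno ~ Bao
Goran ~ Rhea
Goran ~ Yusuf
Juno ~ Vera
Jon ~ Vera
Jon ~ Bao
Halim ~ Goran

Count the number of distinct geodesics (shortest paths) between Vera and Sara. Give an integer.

2

The shortest distance is 4. The length-4 paths are: Vera–Jon–Rhea–Goran–Sara; Vera–Bao–Rhea–Goran–Sara.
That gives 2 distinct shortest paths.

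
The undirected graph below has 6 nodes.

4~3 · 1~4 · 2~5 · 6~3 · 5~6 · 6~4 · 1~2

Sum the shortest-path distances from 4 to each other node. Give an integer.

7

Distances from 4: 1:1, 2:2, 3:1, 5:2, 6:1.
Sum = 1 + 2 + 1 + 2 + 1 = 7.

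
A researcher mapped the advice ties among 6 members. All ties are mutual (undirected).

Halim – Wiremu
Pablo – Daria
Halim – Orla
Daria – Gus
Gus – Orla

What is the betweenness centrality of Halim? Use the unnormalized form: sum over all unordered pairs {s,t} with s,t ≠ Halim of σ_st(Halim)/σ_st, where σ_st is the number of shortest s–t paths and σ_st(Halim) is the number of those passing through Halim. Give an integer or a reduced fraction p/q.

4

Pairs whose geodesics pass through Halim — Gus–Wiremu: 1; Daria–Wiremu: 1; Pablo–Wiremu: 1; Wiremu–Orla: 1.
All other pairs contribute 0.
Summing the contributions gives betweenness(Halim) = 4.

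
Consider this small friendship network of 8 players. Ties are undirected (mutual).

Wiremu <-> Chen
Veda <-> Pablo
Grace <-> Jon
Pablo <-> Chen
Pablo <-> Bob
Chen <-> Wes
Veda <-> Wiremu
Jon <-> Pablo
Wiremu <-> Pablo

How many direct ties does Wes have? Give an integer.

Wes is directly tied to Chen. That is 1 neighbor, so the degree of Wes is 1.

1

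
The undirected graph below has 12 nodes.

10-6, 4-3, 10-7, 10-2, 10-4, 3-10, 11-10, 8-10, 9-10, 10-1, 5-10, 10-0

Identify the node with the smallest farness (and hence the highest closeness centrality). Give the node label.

Farness (sum of distances to all others) for each node — 0:21, 1:21, 2:21, 3:20, 4:20, 5:21, 6:21, 7:21, 8:21, 9:21, 10:11, 11:21.
The smallest farness is 11, for 10, so 10 has the highest closeness.

10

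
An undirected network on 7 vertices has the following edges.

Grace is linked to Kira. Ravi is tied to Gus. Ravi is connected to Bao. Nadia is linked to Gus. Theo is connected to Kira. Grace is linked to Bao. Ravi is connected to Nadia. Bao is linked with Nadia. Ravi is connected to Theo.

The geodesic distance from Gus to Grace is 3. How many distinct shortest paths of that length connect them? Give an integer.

2

The shortest distance is 3. The length-3 paths are: Gus–Nadia–Bao–Grace; Gus–Ravi–Bao–Grace.
That gives 2 distinct shortest paths.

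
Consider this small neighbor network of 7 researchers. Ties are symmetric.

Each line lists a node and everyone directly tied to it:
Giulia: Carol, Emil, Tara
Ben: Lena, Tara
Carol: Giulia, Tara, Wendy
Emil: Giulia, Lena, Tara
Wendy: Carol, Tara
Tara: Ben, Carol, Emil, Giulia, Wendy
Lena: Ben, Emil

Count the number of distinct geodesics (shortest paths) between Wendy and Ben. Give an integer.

The shortest distance is 2, and the only length-2 path is Wendy–Tara–Ben. So there is exactly 1 shortest path.

1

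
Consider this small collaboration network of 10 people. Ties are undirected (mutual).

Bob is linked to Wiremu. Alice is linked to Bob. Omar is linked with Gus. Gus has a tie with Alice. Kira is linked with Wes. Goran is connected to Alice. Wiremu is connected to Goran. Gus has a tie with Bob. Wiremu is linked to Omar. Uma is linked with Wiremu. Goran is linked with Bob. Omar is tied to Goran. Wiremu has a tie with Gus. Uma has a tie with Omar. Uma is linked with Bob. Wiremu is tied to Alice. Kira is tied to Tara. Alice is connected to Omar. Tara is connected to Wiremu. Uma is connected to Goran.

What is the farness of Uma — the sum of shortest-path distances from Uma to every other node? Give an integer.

17

Distances from Uma: Alice:2, Bob:1, Goran:1, Gus:2, Kira:3, Omar:1, Tara:2, Wes:4, Wiremu:1.
Sum = 2 + 1 + 1 + 2 + 3 + 1 + 2 + 4 + 1 = 17.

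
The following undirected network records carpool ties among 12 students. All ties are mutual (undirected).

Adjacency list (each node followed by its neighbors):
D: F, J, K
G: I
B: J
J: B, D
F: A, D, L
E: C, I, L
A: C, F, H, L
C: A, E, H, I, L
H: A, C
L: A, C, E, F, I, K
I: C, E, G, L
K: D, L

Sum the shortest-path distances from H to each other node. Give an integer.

28

Distances from H: A:1, B:5, C:1, D:3, E:2, F:2, G:3, I:2, J:4, K:3, L:2.
Sum = 1 + 5 + 1 + 3 + 2 + 2 + 3 + 2 + 4 + 3 + 2 = 28.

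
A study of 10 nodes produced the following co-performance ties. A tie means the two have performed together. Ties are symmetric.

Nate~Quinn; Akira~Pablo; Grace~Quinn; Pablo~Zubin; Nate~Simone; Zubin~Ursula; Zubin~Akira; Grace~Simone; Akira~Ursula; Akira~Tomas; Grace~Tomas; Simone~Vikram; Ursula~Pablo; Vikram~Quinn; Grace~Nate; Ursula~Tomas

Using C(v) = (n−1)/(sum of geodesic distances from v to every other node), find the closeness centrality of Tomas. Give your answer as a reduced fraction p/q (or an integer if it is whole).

Distances from Tomas: Akira:1, Grace:1, Nate:2, Pablo:2, Quinn:2, Simone:2, Ursula:1, Vikram:3, Zubin:2. Sum = 16.
n = 10, so closeness = 9/16.

9/16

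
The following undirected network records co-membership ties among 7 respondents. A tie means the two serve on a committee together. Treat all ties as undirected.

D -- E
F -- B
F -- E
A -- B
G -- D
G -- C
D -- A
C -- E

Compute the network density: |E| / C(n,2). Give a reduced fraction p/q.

8/21

There are 8 edges and 7 nodes, so the maximum possible is C(7,2) = 21.
Density = 8/21.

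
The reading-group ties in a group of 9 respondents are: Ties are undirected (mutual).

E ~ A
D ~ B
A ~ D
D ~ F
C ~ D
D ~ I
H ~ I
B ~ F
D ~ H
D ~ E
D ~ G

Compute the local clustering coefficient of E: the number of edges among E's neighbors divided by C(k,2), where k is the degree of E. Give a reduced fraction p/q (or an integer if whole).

1

E's neighbors: A and D (k = 2).
Possible neighbor pairs: C(2,2) = 1. Edges among them: A–D → e = 1.
Clustering(E) = 1/1.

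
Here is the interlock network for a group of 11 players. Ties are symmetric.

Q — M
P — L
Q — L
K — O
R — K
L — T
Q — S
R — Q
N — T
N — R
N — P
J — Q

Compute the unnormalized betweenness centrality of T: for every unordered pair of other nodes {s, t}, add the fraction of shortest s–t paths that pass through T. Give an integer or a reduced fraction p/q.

1/2

Pairs whose geodesics pass through T — N–L: 1/2.
All other pairs contribute 0.
Summing the contributions gives betweenness(T) = 1/2.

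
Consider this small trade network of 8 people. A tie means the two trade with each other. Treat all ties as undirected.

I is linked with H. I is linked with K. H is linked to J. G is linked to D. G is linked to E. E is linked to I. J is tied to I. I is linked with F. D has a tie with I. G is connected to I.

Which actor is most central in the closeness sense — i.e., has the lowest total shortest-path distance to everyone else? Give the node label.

Farness (sum of distances to all others) for each node — D:12, E:12, F:13, G:11, H:12, I:7, J:12, K:13.
The smallest farness is 7, for I, so I has the highest closeness.

I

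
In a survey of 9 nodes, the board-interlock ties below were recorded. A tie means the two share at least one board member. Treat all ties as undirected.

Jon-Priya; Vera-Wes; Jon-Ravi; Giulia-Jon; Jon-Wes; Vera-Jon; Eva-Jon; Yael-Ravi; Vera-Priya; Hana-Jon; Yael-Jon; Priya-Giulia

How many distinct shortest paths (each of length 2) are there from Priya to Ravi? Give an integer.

The shortest distance is 2, and the only length-2 path is Priya–Jon–Ravi. So there is exactly 1 shortest path.

1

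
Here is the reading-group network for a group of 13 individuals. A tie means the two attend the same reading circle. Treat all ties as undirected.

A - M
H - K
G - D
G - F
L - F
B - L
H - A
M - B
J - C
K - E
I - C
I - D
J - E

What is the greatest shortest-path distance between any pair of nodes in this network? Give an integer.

Eccentricity of each node (its greatest distance to any other): A:6, B:6, C:6, D:6, E:6, F:6, G:6, H:6, I:6, J:6, K:6, L:6, M:6.
The maximum eccentricity is 6, realized for instance by the pair F–K via F – L – B – M – A – H – K. So the diameter is 6.

6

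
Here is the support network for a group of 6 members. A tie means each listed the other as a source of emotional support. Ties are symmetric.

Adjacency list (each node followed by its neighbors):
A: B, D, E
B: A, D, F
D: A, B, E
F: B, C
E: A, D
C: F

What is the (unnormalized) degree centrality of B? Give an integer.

3

B is directly tied to A, D, and F. That is 3 neighbors, so the degree of B is 3.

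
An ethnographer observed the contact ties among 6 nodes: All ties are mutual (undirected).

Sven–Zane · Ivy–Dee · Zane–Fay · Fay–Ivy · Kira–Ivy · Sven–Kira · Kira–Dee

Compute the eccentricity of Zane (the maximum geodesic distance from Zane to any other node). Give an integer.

Distances from Zane: Dee:3, Fay:1, Ivy:2, Kira:2, Sven:1.
The largest is 3 (to Dee), so the eccentricity of Zane is 3.

3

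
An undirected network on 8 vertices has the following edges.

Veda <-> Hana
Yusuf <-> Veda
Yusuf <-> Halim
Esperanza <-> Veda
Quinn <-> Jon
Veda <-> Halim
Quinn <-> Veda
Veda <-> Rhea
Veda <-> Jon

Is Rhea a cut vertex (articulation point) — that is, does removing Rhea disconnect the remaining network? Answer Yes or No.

Even without Rhea, every remaining node can still reach every other (the residual graph is connected), so Rhea is not a cut vertex.

No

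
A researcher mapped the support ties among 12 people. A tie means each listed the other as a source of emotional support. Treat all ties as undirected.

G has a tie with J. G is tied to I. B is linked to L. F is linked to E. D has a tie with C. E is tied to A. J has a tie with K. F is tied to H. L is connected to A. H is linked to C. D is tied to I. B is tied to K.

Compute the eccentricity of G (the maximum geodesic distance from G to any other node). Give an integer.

6

Distances from G: A:5, B:3, C:3, D:2, E:6, F:5, H:4, I:1, J:1, K:2, L:4.
The largest is 6 (to E), so the eccentricity of G is 6.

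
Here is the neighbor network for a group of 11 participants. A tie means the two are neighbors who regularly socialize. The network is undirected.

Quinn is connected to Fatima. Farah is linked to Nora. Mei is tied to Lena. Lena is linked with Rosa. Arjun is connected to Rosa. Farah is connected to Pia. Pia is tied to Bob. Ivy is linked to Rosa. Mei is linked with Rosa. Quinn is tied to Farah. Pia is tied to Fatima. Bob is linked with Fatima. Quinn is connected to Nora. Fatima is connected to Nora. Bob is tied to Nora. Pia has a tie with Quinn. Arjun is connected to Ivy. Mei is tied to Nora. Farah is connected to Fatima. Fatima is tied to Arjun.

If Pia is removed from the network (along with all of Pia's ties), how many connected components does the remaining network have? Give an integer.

Pia's neighbors (Bob, Farah, Fatima, and Quinn) remain reachable from one another through other ties, so the rest of the network stays in one piece.

1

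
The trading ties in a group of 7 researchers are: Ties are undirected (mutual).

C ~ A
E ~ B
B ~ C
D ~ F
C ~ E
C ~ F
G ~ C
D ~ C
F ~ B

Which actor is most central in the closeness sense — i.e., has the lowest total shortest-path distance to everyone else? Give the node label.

C

Farness (sum of distances to all others) for each node — A:11, B:9, C:6, D:10, E:10, F:9, G:11.
The smallest farness is 6, for C, so C has the highest closeness.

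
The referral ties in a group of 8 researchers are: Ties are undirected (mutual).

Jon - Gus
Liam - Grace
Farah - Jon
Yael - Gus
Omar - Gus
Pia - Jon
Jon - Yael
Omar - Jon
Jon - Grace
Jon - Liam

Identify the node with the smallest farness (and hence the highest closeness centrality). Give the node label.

Farness (sum of distances to all others) for each node — Farah:13, Grace:12, Gus:11, Jon:7, Liam:12, Omar:12, Pia:13, Yael:12.
The smallest farness is 7, for Jon, so Jon has the highest closeness.

Jon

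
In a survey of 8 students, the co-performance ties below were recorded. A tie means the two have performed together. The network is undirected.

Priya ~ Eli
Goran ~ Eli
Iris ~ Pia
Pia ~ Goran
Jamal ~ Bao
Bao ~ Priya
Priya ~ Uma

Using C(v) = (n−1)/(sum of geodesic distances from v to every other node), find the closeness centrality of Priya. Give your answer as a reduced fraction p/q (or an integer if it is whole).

Distances from Priya: Bao:1, Eli:1, Goran:2, Iris:4, Jamal:2, Pia:3, Uma:1. Sum = 14.
n = 8, so closeness = 7/14 = 1/2.

1/2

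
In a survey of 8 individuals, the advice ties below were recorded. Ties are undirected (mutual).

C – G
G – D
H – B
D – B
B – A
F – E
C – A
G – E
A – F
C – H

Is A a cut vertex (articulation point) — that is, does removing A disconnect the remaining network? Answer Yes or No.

No

Even without A, every remaining node can still reach every other (the residual graph is connected), so A is not a cut vertex.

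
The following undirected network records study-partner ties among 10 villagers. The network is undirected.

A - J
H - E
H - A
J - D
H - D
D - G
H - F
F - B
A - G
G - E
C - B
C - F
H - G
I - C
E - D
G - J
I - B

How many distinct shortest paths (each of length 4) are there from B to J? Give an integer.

The shortest distance is 4. The length-4 paths are: B–F–H–D–J; B–F–H–A–J; B–F–H–G–J.
That gives 3 distinct shortest paths.

3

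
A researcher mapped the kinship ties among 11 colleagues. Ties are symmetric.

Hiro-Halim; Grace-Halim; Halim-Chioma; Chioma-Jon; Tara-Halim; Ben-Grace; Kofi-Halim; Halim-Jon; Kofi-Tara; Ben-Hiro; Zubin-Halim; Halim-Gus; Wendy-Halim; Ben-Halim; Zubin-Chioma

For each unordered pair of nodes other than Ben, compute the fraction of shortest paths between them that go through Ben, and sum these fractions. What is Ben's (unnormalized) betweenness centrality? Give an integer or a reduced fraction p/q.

Pairs whose geodesics pass through Ben — Hiro–Grace: 1/2.
All other pairs contribute 0.
Summing the contributions gives betweenness(Ben) = 1/2.

1/2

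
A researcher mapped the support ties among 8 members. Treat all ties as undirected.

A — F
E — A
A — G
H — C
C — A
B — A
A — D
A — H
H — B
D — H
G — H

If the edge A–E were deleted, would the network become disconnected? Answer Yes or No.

Without the A–E edge there is no alternate route between A and E, so the network disconnects. It is a bridge.

Yes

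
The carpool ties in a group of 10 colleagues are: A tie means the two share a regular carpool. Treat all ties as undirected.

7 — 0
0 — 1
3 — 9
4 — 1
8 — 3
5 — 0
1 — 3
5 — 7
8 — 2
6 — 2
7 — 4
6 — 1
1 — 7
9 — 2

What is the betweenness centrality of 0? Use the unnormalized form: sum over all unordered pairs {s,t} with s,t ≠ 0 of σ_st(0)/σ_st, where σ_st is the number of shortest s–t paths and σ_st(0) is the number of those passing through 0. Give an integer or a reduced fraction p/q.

Pairs whose geodesics pass through 0 — 1–5: 1/2; 5–2: 1/2; 5–6: 1/2; 5–3: 1/2; 5–8: 1/2; 5–9: 1/2.
All other pairs contribute 0.
Summing the contributions gives betweenness(0) = 3.

3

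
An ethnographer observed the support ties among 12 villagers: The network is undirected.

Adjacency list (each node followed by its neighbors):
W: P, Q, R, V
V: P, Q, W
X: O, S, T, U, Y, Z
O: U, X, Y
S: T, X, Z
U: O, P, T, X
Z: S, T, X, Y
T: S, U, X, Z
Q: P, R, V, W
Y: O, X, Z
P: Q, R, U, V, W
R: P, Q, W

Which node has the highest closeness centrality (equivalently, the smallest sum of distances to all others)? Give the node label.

U

Farness (sum of distances to all others) for each node — O:23, P:20, Q:27, R:28, S:28, T:22, U:18, V:28, W:27, X:20, Y:28, Z:27.
The smallest farness is 18, for U, so U has the highest closeness.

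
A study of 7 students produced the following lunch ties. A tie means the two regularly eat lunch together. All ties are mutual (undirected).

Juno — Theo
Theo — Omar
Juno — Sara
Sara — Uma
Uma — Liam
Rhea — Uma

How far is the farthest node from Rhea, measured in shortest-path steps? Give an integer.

5

Distances from Rhea: Juno:3, Liam:2, Omar:5, Sara:2, Theo:4, Uma:1.
The largest is 5 (to Omar), so the eccentricity of Rhea is 5.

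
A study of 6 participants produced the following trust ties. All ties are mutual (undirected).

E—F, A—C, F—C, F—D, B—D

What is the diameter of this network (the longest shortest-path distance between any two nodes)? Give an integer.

4

Eccentricity of each node (its greatest distance to any other): A:4, B:4, C:3, D:3, E:3, F:2.
The maximum eccentricity is 4, realized for instance by the pair B–A via B – D – F – C – A. So the diameter is 4.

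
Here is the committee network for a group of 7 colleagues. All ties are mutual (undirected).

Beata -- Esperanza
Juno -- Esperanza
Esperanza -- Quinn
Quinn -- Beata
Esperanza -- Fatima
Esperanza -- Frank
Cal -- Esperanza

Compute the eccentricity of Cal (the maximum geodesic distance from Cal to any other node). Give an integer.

Distances from Cal: Beata:2, Esperanza:1, Fatima:2, Frank:2, Juno:2, Quinn:2.
The largest is 2 (to Fatima, Frank, Beata, Quinn, and Juno), so the eccentricity of Cal is 2.

2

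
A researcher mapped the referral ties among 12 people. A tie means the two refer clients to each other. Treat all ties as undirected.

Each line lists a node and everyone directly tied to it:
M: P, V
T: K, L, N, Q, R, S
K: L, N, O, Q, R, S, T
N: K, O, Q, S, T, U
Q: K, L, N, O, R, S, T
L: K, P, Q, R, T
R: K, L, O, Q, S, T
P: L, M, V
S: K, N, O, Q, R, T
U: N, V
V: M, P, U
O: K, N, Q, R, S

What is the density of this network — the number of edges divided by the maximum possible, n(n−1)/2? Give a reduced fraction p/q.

29/66

There are 29 edges and 12 nodes, so the maximum possible is C(12,2) = 66.
Density = 29/66.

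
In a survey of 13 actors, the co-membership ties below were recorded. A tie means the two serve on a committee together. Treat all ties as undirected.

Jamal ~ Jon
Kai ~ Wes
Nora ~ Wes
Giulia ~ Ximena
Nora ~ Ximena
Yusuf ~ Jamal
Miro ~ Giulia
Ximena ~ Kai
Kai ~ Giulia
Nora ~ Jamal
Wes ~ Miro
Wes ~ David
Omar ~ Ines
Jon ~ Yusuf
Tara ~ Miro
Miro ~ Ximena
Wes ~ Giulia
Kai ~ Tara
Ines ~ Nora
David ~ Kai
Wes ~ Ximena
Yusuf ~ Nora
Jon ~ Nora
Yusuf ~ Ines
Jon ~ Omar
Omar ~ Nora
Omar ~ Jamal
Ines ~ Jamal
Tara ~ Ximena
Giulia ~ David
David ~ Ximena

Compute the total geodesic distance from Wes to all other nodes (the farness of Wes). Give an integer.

Distances from Wes: David:1, Giulia:1, Ines:2, Jamal:2, Jon:2, Kai:1, Miro:1, Nora:1, Omar:2, Tara:2, Ximena:1, Yusuf:2.
Sum = 1 + 1 + 2 + 2 + 2 + 1 + 1 + 1 + 2 + 2 + 1 + 2 = 18.

18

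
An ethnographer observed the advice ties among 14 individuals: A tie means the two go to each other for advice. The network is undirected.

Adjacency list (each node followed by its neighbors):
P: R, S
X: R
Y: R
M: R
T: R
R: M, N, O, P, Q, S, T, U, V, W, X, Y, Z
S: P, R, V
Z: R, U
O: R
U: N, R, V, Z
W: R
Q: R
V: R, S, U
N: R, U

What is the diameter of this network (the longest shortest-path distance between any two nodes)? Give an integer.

2

Eccentricity of each node (its greatest distance to any other): M:2, N:2, O:2, P:2, Q:2, R:1, S:2, T:2, U:2, V:2, W:2, X:2, Y:2, Z:2.
The maximum eccentricity is 2, realized for instance by the pair X–V via X – R – V. So the diameter is 2.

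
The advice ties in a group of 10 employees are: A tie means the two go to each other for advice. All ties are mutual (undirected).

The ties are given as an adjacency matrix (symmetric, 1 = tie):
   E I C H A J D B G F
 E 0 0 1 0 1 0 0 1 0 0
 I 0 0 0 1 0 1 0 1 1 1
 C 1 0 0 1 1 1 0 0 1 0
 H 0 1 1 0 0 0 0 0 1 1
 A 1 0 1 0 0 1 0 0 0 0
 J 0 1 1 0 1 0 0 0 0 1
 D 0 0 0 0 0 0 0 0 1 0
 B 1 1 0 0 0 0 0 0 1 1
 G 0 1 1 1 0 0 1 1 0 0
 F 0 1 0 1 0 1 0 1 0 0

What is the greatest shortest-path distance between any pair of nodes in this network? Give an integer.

3

Eccentricity of each node (its greatest distance to any other): A:3, B:2, C:2, D:3, E:3, F:3, G:2, H:2, I:2, J:3.
The maximum eccentricity is 3, realized for instance by the pair E–D via E – C – G – D. So the diameter is 3.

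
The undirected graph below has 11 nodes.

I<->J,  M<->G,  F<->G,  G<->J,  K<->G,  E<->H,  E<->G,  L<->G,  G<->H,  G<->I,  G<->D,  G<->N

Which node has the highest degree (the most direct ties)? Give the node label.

Degrees — D:1, E:2, F:1, G:10, H:2, I:2, J:2, K:1, L:1, M:1, N:1.
The maximum is 10, attained only by G.

G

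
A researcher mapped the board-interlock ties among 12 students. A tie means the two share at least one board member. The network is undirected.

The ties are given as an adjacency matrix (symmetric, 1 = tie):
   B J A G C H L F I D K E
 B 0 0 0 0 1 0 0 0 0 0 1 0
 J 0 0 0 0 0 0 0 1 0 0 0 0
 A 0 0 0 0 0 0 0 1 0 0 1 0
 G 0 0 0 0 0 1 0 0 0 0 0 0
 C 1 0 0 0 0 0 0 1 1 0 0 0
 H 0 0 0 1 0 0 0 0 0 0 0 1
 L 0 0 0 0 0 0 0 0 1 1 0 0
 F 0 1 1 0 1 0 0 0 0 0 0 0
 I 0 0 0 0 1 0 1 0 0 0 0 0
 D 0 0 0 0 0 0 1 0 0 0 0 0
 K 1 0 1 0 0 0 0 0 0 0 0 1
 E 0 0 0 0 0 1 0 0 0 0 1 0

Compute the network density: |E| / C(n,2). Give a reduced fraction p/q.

There are 12 edges and 12 nodes, so the maximum possible is C(12,2) = 66.
Density = 12/66 = 2/11.

2/11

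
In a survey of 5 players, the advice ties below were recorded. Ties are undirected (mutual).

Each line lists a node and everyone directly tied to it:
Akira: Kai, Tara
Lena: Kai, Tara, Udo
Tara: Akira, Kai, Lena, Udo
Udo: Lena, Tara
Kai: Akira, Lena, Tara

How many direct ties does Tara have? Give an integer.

4

Tara is directly tied to Akira, Kai, Lena, and Udo. That is 4 neighbors, so the degree of Tara is 4.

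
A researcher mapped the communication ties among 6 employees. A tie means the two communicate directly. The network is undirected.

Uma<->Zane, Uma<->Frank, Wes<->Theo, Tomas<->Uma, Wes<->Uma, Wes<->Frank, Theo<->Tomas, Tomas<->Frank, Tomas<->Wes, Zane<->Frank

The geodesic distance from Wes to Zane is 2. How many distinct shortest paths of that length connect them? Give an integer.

The shortest distance is 2. The length-2 paths are: Wes–Frank–Zane; Wes–Uma–Zane.
That gives 2 distinct shortest paths.

2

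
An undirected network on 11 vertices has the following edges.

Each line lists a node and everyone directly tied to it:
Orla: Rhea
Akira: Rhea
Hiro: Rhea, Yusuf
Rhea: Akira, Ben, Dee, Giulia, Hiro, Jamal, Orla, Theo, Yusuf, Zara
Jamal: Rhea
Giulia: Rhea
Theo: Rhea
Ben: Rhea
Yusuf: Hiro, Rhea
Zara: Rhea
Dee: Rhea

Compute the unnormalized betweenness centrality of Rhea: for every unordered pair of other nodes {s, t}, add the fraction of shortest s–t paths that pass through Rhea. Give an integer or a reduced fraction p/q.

Pairs whose geodesics pass through Rhea — Dee–Theo: 1; Dee–Yusuf: 1; Dee–Akira: 1; Dee–Giulia: 1; Dee–Jamal: 1; Dee–Ben: 1; Dee–Hiro: 1; Dee–Orla: 1; Dee–Zara: 1; Theo–Yusuf: 1; Theo–Akira: 1; Theo–Giulia: 1; Theo–Jamal: 1; Theo–Ben: 1 … (+30 more pairs).
All other pairs contribute 0.
Summing the contributions gives betweenness(Rhea) = 44.

44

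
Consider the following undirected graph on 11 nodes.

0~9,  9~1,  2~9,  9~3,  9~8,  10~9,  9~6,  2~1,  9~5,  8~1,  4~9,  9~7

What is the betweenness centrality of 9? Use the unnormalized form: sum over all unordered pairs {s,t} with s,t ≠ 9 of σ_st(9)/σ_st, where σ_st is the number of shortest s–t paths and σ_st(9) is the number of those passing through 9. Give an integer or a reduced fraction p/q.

85/2

Pairs whose geodesics pass through 9 — 8–10: 1; 8–7: 1; 8–5: 1; 8–6: 1; 8–3: 1; 8–0: 1; 8–2: 1/2; 8–4: 1; 1–10: 1; 1–7: 1; 1–5: 1; 1–6: 1; 1–3: 1; 1–0: 1 … (+29 more pairs).
All other pairs contribute 0.
Summing the contributions gives betweenness(9) = 85/2.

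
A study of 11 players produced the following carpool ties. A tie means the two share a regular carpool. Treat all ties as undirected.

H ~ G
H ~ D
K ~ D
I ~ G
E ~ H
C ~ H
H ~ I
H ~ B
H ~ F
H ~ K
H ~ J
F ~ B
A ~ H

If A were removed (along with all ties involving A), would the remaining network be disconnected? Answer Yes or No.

Even without A, every remaining node can still reach every other (the residual graph is connected), so A is not a cut vertex.

No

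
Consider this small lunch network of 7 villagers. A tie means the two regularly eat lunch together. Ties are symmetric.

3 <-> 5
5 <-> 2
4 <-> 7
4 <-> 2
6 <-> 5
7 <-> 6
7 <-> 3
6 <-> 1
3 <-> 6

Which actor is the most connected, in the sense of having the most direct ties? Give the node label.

Degrees — 1:1, 2:2, 3:3, 4:2, 5:3, 6:4, 7:3.
The maximum is 4, attained only by 6.

6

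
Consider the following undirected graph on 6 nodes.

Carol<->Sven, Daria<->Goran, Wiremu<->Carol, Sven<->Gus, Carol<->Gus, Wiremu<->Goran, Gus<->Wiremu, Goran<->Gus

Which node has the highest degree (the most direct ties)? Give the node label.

Degrees — Carol:3, Daria:1, Goran:3, Gus:4, Sven:2, Wiremu:3.
The maximum is 4, attained only by Gus.

Gus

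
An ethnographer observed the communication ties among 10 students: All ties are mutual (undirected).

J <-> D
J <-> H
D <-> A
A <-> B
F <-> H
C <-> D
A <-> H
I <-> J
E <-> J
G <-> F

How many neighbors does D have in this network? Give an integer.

3

D is directly tied to A, C, and J. That is 3 neighbors, so the degree of D is 3.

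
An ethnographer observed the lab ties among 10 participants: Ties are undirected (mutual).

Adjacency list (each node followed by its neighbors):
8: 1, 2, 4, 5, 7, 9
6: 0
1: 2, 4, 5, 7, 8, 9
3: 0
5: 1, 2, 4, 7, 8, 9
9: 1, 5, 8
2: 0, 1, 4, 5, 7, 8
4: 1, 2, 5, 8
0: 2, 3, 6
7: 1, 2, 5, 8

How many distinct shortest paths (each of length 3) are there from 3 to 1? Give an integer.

The shortest distance is 3, and the only length-3 path is 3–0–2–1. So there is exactly 1 shortest path.

1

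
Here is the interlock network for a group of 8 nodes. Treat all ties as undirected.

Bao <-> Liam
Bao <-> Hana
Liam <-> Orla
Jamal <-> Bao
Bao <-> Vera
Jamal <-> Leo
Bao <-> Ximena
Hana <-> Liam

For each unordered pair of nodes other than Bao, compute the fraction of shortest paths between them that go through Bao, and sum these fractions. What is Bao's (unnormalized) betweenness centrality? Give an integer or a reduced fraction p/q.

17

Pairs whose geodesics pass through Bao — Jamal–Liam: 1; Jamal–Orla: 1; Jamal–Hana: 1; Jamal–Ximena: 1; Jamal–Vera: 1; Liam–Ximena: 1; Liam–Vera: 1; Liam–Leo: 1; Orla–Ximena: 1; Orla–Vera: 1; Orla–Leo: 1; Hana–Ximena: 1; Hana–Vera: 1; Hana–Leo: 1 … (+3 more pairs).
All other pairs contribute 0.
Summing the contributions gives betweenness(Bao) = 17.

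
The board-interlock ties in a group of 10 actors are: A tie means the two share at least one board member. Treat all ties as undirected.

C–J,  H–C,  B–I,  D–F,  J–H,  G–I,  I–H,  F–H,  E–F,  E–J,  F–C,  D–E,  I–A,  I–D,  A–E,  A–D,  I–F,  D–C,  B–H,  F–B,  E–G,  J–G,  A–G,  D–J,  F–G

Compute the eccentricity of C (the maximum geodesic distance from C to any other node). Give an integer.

2

Distances from C: A:2, B:2, D:1, E:2, F:1, G:2, H:1, I:2, J:1.
The largest is 2 (to A, I, E, B, and G), so the eccentricity of C is 2.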